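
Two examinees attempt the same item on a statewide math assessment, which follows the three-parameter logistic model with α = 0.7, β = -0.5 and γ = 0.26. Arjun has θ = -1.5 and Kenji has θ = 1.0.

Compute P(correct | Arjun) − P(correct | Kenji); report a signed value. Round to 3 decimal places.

-0.303

P(θ) = γ + (1 − γ) · 1 / (1 + exp(−α(θ − β)))
P(Arjun) = 0.5055  [exponent -0.7000]
P(Kenji) = 0.8082  [exponent 1.0500]
Difference = 0.5055 − 0.8082 = -0.3026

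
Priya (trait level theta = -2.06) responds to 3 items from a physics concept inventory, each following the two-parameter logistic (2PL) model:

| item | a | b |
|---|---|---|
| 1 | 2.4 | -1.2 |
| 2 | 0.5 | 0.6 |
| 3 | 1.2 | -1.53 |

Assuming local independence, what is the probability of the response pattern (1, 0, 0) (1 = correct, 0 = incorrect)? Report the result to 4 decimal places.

0.0582

P(theta) = 1 / (1 + exp(−a(theta − b)))
P_1 = 1/(1+e^{2.0640}) = 0.1126
P_2 = 1/(1+e^{1.3300}) = 0.2092
P_3 = 1/(1+e^{0.6360}) = 0.3462
L = P_1 × (1−P_2) × (1−P_3) = 0.1126 × 0.7908 × 0.6538 = 0.05825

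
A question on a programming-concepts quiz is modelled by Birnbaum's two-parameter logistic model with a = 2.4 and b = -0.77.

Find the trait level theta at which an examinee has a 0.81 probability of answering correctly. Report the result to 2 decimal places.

-0.17

P(theta) = 1 / (1 + exp(−a(theta − b)))
logit = ln(0.8100/0.1900) = 1.4500
theta = b + logit/(a) = -0.77 + 1.4500/2.4000 = -0.1658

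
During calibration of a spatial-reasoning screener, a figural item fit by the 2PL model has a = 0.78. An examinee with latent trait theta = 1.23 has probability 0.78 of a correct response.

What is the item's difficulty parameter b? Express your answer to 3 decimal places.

P(theta) = 1 / (1 + exp(−a(theta − b)))
logit(0.78) = ln(0.78/0.22) = 1.2657
b = theta − logit/(a) = 1.23 − 1.2657/0.7800 = -0.3926

-0.393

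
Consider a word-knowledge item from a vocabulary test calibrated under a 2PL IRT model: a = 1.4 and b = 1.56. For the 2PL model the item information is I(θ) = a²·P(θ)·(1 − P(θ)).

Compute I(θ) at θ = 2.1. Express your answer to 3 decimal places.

0.426

P = 1/(1+e^{-0.7560}) = 0.6805
P(1−P) = 0.6805 × 0.3195 = 0.2174
I = a² × P(1−P) = 1.4² × 0.2174 = 0.42615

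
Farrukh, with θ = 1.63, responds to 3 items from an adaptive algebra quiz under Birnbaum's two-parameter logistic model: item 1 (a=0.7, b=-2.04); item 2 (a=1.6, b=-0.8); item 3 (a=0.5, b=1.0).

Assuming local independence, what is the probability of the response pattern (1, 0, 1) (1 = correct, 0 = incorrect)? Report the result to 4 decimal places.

P(θ) = 1 / (1 + exp(−a(θ − b)))
P_1 = 1/(1+e^{-2.5690}) = 0.9288
P_2 = 1/(1+e^{-3.8880}) = 0.9799
P_3 = 1/(1+e^{-0.3150}) = 0.5781
L = P_1 × (1−P_2) × P_3 = 0.9288 × 0.0201 × 0.5781 = 0.01078

0.0108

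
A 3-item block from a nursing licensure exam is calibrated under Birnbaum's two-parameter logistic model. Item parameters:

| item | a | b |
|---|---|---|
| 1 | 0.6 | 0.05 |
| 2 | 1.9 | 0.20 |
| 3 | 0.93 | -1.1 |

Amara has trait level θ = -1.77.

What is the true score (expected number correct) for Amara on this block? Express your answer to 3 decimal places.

P(θ) = 1 / (1 + exp(−a(θ − b)))
P_1 = 1/(1+e^{1.0920}) = 0.2512
P_2 = 1/(1+e^{3.7430}) = 0.0231
P_3 = 1/(1+e^{0.6231}) = 0.3491
E[score] = 0.2512 + 0.0231 + 0.3491 = 0.6235

0.623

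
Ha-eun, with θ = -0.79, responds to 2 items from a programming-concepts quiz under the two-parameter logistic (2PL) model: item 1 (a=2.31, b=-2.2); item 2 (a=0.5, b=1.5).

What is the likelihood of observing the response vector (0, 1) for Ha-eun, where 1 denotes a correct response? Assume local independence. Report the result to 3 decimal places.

0.009

P(θ) = 1 / (1 + exp(−a(θ − b)))
P_1 = 1/(1+e^{-3.2571}) = 0.9629
P_2 = 1/(1+e^{1.1450}) = 0.2414
L = (1−P_1) × P_2 = 0.0371 × 0.2414 = 0.00895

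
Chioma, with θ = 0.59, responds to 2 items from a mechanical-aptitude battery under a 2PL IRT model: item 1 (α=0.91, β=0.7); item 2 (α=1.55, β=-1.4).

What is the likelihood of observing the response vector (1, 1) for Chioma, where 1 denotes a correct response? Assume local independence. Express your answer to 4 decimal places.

P(θ) = 1 / (1 + exp(−α(θ − β)))
P_1 = 1/(1+e^{0.1001}) = 0.4750
P_2 = 1/(1+e^{-3.0845}) = 0.9562
L = P_1 × P_2 = 0.4750 × 0.9562 = 0.45421

0.4542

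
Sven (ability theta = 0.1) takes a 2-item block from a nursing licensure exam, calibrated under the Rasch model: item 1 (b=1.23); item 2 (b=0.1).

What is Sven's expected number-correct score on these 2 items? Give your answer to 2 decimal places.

P(theta) = 1 / (1 + exp(−(theta − b)))
P_1 = 1/(1+e^{1.1300}) = 0.2442
P_2 = 1/(1+e^{0.0000}) = 0.5000
E[score] = 0.2442 + 0.5000 = 0.7442

0.74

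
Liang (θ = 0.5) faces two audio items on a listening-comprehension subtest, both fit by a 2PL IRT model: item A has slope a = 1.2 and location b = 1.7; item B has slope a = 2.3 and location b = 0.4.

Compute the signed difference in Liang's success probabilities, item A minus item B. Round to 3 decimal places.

P(θ) = 1 / (1 + exp(−a(θ − b)))
P_A = 0.1915
P_B = 0.5572
P_A − P_B = -0.3657

-0.366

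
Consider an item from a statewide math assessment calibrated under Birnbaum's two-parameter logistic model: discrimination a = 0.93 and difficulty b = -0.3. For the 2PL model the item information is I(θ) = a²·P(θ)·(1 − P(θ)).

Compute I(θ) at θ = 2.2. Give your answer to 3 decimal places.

0.070

P = 1/(1+e^{-2.3250}) = 0.9109
P(1−P) = 0.9109 × 0.0891 = 0.0811
I = a² × P(1−P) = 0.93² × 0.0811 = 0.07018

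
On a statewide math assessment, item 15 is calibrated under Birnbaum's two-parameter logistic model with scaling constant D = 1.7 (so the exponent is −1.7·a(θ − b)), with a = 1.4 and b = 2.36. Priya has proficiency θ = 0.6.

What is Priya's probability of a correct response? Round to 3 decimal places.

0.015

P(θ) = 1 / (1 + exp(−D·a(θ − b)))
Exponent: 1.7 × 1.4 × (0.6 − 2.36) = -4.1888
1/(1 + e^{4.1888}) = 0.0149
P = 0.0149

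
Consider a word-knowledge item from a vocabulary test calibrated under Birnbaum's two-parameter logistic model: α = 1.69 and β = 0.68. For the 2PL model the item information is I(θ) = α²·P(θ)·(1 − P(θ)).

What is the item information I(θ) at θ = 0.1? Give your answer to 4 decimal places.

0.5667

P = 1/(1+e^{0.9802}) = 0.2729
P(1−P) = 0.2729 × 0.7271 = 0.1984
I = α² × P(1−P) = 1.69² × 0.1984 = 0.56666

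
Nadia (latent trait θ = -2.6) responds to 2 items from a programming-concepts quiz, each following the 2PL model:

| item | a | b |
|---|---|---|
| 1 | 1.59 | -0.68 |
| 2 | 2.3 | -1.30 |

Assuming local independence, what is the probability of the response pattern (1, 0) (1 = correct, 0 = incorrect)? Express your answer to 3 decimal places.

P(θ) = 1 / (1 + exp(−a(θ − b)))
P_1 = 1/(1+e^{3.0528}) = 0.0451
P_2 = 1/(1+e^{2.9900}) = 0.0479
L = P_1 × (1−P_2) = 0.0451 × 0.9521 = 0.04294

0.043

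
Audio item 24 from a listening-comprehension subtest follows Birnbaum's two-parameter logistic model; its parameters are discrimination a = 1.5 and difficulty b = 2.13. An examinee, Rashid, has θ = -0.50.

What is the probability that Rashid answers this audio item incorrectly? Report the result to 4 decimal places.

0.9810

P(θ) = 1 / (1 + exp(−a(θ − b)))
Exponent: 1.5 × (-0.50 − 2.13) = -3.9450
1/(1 + e^{3.9450}) = 0.0190
P(incorrect) = 1 − 0.0190 = 0.9810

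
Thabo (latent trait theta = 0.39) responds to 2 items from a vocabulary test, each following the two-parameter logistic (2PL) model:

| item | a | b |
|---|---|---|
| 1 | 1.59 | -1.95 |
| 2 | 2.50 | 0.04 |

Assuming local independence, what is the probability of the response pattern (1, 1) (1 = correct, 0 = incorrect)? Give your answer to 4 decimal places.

0.6891

P(theta) = 1 / (1 + exp(−a(theta − b)))
P_1 = 1/(1+e^{-3.7206}) = 0.9764
P_2 = 1/(1+e^{-0.8750}) = 0.7058
L = P_1 × P_2 = 0.9764 × 0.7058 = 0.68910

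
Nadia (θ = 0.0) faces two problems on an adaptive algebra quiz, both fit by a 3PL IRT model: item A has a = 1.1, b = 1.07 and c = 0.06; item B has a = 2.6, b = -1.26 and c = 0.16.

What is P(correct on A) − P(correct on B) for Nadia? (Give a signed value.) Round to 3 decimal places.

P(θ) = c + (1 − c) · 1 / (1 + exp(−a(θ − b)))
P_A = 0.2815
P_B = 0.9694
P_A − P_B = -0.6880

-0.688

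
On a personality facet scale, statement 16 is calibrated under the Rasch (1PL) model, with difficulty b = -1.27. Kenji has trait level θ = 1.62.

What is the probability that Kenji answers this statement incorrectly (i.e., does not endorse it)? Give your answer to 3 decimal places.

0.053

P(θ) = 1 / (1 + exp(−(θ − b)))
Exponent: (1.62 − (-1.27)) = 2.8900
1/(1 + e^{-2.8900}) = 0.9473
P = 0.9473
P(incorrect) = 1 − 0.9473 = 0.0527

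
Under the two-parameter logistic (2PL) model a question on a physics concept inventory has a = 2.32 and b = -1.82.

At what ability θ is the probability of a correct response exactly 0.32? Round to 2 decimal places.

-2.14

P(θ) = 1 / (1 + exp(−a(θ − b)))
logit = ln(0.3200/0.6800) = -0.7538
θ = b + logit/(a) = -1.82 + (-0.7538)/2.3200 = -2.1449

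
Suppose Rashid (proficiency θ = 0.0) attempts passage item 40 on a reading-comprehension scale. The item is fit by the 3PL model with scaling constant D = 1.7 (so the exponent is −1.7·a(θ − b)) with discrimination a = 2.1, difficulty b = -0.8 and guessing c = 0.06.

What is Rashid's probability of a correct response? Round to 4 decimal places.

P(θ) = c + (1 − c) · 1 / (1 + exp(−D·a(θ − b)))
Exponent: 1.7 × 2.1 × (0.0 − (-0.8)) = 2.8560
1/(1 + e^{-2.8560}) = 0.9456
P = 0.06 + 0.94 × 0.9456 = 0.9489

0.9489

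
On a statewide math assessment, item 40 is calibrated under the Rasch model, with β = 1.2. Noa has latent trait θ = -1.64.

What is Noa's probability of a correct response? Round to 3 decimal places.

0.055

P(θ) = 1 / (1 + exp(−(θ − β)))
Exponent: (-1.64 − 1.2) = -2.8400
1/(1 + e^{2.8400}) = 0.0552
P = 0.0552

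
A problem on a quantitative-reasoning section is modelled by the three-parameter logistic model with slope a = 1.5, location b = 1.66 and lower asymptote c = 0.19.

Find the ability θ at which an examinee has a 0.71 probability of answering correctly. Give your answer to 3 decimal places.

2.049

P(θ) = c + (1 − c) · 1 / (1 + exp(−a(θ − b)))
Remove guessing floor: (0.71 − 0.19)/(1 − 0.19) = 0.6420
logit = ln(0.6420/0.3580) = 0.5839
θ = b + logit/(a) = 1.66 + 0.5839/1.5000 = 2.0493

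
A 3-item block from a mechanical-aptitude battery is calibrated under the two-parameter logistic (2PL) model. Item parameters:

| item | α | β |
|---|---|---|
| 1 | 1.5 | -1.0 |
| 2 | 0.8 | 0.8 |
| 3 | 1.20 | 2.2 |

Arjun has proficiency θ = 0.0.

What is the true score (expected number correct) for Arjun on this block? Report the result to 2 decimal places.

P(θ) = 1 / (1 + exp(−α(θ − β)))
P_1 = 1/(1+e^{-1.5000}) = 0.8176
P_2 = 1/(1+e^{0.6400}) = 0.3452
P_3 = 1/(1+e^{2.6400}) = 0.0666
E[score] = 0.8176 + 0.3452 + 0.0666 = 1.2294

1.23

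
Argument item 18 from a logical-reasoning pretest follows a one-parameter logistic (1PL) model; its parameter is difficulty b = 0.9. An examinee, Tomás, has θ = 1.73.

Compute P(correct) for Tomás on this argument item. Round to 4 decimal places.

P(θ) = 1 / (1 + exp(−(θ − b)))
Exponent: (1.73 − 0.9) = 0.8300
1/(1 + e^{-0.8300}) = 0.6964
P = 0.6964

0.6964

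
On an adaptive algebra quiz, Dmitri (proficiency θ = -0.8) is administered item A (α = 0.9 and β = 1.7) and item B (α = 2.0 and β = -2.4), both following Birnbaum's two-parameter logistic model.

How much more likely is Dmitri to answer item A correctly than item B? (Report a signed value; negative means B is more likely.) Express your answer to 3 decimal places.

P(θ) = 1 / (1 + exp(−α(θ − β)))
P_A = 0.0953
P_B = 0.9608
P_A − P_B = -0.8655

-0.865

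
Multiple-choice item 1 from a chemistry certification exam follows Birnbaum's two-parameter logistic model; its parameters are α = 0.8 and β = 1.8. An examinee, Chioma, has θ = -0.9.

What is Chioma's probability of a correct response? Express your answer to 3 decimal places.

0.103

P(θ) = 1 / (1 + exp(−α(θ − β)))
Exponent: 0.8 × (-0.9 − 1.8) = -2.1600
1/(1 + e^{2.1600}) = 0.1034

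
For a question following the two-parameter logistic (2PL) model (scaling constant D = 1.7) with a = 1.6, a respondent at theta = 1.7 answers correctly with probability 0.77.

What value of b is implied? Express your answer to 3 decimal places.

1.256

P(theta) = 1 / (1 + exp(−D·a(theta − b)))
logit(0.77) = ln(0.77/0.23) = 1.2083
b = theta − logit/(1.7·a) = 1.7 − 1.2083/2.7200 = 1.2558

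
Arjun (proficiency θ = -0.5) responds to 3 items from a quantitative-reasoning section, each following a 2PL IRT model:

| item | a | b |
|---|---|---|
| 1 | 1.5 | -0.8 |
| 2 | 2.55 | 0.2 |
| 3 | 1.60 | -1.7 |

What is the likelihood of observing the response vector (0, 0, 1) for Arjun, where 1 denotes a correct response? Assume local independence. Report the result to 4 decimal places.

P(θ) = 1 / (1 + exp(−a(θ − b)))
P_1 = 1/(1+e^{-0.4500}) = 0.6106
P_2 = 1/(1+e^{1.7850}) = 0.1437
P_3 = 1/(1+e^{-1.9200}) = 0.8721
L = (1−P_1) × (1−P_2) × P_3 = 0.3894 × 0.8563 × 0.8721 = 0.29078

0.2908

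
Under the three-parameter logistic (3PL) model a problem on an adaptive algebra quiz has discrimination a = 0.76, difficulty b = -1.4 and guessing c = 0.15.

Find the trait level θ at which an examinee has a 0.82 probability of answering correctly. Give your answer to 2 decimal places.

P(θ) = c + (1 − c) · 1 / (1 + exp(−a(θ − b)))
Remove guessing floor: (0.82 − 0.15)/(1 − 0.15) = 0.7882
logit = ln(0.7882/0.2118) = 1.3143
θ = b + logit/(a) = -1.4 + 1.3143/0.7600 = 0.3294

0.33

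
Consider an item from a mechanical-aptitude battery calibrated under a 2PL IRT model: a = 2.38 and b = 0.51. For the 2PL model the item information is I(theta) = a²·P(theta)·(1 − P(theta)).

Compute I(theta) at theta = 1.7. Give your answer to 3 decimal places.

0.297

P = 1/(1+e^{-2.8322}) = 0.9444
P(1−P) = 0.9444 × 0.0556 = 0.0525
I = a² × P(1−P) = 2.38² × 0.0525 = 0.29747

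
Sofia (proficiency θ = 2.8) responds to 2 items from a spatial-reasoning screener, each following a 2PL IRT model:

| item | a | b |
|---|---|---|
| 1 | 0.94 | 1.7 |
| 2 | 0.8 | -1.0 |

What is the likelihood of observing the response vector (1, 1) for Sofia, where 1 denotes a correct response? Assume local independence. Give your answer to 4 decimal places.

0.7040

P(θ) = 1 / (1 + exp(−a(θ − b)))
P_1 = 1/(1+e^{-1.0340}) = 0.7377
P_2 = 1/(1+e^{-3.0400}) = 0.9543
L = P_1 × P_2 = 0.7377 × 0.9543 = 0.70401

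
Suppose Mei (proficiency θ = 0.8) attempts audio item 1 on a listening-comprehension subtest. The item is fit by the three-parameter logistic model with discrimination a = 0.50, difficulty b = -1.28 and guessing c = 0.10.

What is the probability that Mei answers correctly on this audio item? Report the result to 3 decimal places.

0.765

P(θ) = c + (1 − c) · 1 / (1 + exp(−a(θ − b)))
Exponent: 0.50 × (0.8 − (-1.28)) = 1.0400
1/(1 + e^{-1.0400}) = 0.7389
P = 0.10 + 0.90 × 0.7389 = 0.7650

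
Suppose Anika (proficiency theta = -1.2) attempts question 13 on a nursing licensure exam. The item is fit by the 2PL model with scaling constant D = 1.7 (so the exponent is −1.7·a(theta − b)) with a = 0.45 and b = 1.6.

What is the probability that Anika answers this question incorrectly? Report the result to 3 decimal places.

P(theta) = 1 / (1 + exp(−D·a(theta − b)))
Exponent: 1.7 × 0.45 × (-1.2 − 1.6) = -2.1420
1/(1 + e^{2.1420}) = 0.1051
P = 0.1051
P(incorrect) = 1 − 0.1051 = 0.8949

0.895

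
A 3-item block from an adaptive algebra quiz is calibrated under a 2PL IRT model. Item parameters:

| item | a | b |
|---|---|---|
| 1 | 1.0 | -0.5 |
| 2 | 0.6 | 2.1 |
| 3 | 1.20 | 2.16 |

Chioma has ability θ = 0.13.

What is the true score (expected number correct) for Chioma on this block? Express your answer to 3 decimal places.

P(θ) = 1 / (1 + exp(−a(θ − b)))
P_1 = 1/(1+e^{-0.6300}) = 0.6525
P_2 = 1/(1+e^{1.1820}) = 0.2347
P_3 = 1/(1+e^{2.4360}) = 0.0805
E[score] = 0.6525 + 0.2347 + 0.0805 = 0.9677

0.968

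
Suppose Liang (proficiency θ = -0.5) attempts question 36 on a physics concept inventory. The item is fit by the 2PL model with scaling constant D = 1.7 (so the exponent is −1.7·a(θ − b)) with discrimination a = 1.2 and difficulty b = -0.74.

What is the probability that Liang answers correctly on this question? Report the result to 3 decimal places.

P(θ) = 1 / (1 + exp(−D·a(θ − b)))
Exponent: 1.7 × 1.2 × (-0.5 − (-0.74)) = 0.4896
1/(1 + e^{-0.4896}) = 0.6200
P = 0.6200

0.620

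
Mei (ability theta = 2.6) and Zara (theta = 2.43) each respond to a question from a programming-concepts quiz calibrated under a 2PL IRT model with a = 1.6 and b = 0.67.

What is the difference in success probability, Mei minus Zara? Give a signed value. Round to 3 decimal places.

P(theta) = 1 / (1 + exp(−a(theta − b)))
P(Mei) = 0.9564  [exponent 3.0880]
P(Zara) = 0.9435  [exponent 2.8160]
Difference = 0.9564 − 0.9435 = 0.0129

0.013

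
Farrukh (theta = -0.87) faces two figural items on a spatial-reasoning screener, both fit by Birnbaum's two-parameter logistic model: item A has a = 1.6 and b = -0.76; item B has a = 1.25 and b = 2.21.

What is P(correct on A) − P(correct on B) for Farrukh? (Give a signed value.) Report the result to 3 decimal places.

0.435

P(theta) = 1 / (1 + exp(−a(theta − b)))
P_A = 0.4561
P_B = 0.0208
P_A − P_B = 0.4353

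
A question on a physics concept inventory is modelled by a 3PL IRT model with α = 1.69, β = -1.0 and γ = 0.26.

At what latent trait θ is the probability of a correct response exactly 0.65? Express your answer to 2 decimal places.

P(θ) = γ + (1 − γ) · 1 / (1 + exp(−α(θ − β)))
Remove guessing floor: (0.65 − 0.26)/(1 − 0.26) = 0.5270
logit = ln(0.5270/0.4730) = 0.1082
θ = β + logit/(α) = -1.0 + 0.1082/1.6900 = -0.9360

-0.94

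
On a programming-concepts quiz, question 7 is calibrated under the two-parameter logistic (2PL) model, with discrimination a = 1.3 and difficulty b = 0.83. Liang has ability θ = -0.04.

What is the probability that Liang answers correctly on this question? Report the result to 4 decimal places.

0.2440

P(θ) = 1 / (1 + exp(−a(θ − b)))
Exponent: 1.3 × (-0.04 − 0.83) = -1.1310
1/(1 + e^{1.1310}) = 0.2440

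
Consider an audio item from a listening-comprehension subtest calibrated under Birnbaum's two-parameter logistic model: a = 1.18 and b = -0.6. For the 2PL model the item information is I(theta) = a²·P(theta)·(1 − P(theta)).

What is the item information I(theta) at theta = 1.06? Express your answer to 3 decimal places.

0.151

P = 1/(1+e^{-1.9588}) = 0.8764
P(1−P) = 0.8764 × 0.1236 = 0.1083
I = a² × P(1−P) = 1.18² × 0.1083 = 0.15083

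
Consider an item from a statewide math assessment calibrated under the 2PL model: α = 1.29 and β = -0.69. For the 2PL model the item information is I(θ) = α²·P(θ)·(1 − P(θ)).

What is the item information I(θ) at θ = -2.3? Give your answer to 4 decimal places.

0.1647

P = 1/(1+e^{2.0769}) = 0.1114
P(1−P) = 0.1114 × 0.8886 = 0.0990
I = α² × P(1−P) = 1.29² × 0.0990 = 0.16468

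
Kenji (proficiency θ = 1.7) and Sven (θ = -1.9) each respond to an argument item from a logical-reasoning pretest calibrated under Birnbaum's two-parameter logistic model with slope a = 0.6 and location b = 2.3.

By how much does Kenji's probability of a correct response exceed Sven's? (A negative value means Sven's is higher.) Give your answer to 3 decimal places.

0.336

P(θ) = 1 / (1 + exp(−a(θ − b)))
P(Kenji) = 0.4110  [exponent -0.3600]
P(Sven) = 0.0745  [exponent -2.5200]
Difference = 0.4110 − 0.0745 = 0.3365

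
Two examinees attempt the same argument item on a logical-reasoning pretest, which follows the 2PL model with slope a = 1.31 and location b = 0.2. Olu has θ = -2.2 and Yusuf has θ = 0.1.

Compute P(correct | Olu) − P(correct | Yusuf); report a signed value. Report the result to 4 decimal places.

P(θ) = 1 / (1 + exp(−a(θ − b)))
P(Olu) = 0.0413  [exponent -3.1440]
P(Yusuf) = 0.4673  [exponent -0.1310]
Difference = 0.0413 − 0.4673 = -0.4260

-0.4260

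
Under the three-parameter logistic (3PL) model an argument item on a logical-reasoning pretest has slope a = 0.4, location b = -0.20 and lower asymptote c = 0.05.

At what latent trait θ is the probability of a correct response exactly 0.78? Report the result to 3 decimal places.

2.799

P(θ) = c + (1 − c) · 1 / (1 + exp(−a(θ − b)))
Remove guessing floor: (0.78 − 0.05)/(1 − 0.05) = 0.7684
logit = ln(0.7684/0.2316) = 1.1994
θ = b + logit/(a) = -0.20 + 1.1994/0.4000 = 2.7985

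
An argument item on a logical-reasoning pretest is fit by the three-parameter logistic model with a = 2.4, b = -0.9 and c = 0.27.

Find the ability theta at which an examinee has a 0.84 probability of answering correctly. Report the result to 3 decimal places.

-0.371

P(theta) = c + (1 − c) · 1 / (1 + exp(−a(theta − b)))
Remove guessing floor: (0.84 − 0.27)/(1 − 0.27) = 0.7808
logit = ln(0.7808/0.2192) = 1.2705
theta = b + logit/(a) = -0.9 + 1.2705/2.4000 = -0.3706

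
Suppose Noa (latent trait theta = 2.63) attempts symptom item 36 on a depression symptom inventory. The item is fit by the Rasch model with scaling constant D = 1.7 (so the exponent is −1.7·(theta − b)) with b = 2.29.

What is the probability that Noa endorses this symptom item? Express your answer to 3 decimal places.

0.641

P(theta) = 1 / (1 + exp(−D·(theta − b)))
Exponent: 1.7 × (2.63 − 2.29) = 0.5780
1/(1 + e^{-0.5780}) = 0.6406
P = 0.6406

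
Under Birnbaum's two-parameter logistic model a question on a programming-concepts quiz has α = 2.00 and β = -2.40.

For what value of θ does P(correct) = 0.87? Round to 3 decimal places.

P(θ) = 1 / (1 + exp(−α(θ − β)))
logit = ln(0.8700/0.1300) = 1.9010
θ = β + logit/(α) = -2.40 + 1.9010/2.0000 = -1.4495

-1.450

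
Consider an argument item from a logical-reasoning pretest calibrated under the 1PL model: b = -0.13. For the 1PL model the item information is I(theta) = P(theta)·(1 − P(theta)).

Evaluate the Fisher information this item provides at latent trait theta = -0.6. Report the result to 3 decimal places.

P = 1/(1+e^{0.4700}) = 0.3846
P(1−P) = 0.3846 × 0.6154 = 0.2367
I = P(1−P) = 0.23669

0.237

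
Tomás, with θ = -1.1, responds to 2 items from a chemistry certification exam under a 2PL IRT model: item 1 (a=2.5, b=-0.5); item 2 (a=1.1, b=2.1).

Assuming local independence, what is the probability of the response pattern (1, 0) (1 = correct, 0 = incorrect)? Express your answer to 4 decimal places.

0.1772

P(θ) = 1 / (1 + exp(−a(θ − b)))
P_1 = 1/(1+e^{1.5000}) = 0.1824
P_2 = 1/(1+e^{3.5200}) = 0.0287
L = P_1 × (1−P_2) = 0.1824 × 0.9713 = 0.17718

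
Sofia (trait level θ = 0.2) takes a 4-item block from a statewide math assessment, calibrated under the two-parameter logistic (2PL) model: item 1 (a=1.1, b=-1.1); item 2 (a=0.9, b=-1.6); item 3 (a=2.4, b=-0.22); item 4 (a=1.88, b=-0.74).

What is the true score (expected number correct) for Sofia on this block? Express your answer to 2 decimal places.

P(θ) = 1 / (1 + exp(−a(θ − b)))
P_1 = 1/(1+e^{-1.4300}) = 0.8069
P_2 = 1/(1+e^{-1.6200}) = 0.8348
P_3 = 1/(1+e^{-1.0080}) = 0.7326
P_4 = 1/(1+e^{-1.7672}) = 0.8541
E[score] = 0.8069 + 0.8348 + 0.7326 + 0.8541 = 3.2284

3.23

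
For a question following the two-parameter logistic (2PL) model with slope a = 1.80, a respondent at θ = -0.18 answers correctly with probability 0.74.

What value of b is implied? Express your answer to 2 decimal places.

-0.76

P(θ) = 1 / (1 + exp(−a(θ − b)))
logit(0.74) = ln(0.74/0.26) = 1.0460
b = θ − logit/(a) = -0.18 − 1.0460/1.8000 = -0.7611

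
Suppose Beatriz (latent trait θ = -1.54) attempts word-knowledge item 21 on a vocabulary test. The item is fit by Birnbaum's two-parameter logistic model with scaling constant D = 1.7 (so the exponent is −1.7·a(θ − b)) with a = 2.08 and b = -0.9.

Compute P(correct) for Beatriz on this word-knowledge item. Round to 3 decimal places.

P(θ) = 1 / (1 + exp(−D·a(θ − b)))
Exponent: 1.7 × 2.08 × (-1.54 − (-0.9)) = -2.2630
1/(1 + e^{2.2630}) = 0.0942
P = 0.0942

0.094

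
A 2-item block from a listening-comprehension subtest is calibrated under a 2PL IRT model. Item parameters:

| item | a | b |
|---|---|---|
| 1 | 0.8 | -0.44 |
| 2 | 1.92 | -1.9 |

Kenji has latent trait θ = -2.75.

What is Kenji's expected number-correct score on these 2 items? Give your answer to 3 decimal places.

0.300

P(θ) = 1 / (1 + exp(−a(θ − b)))
P_1 = 1/(1+e^{1.8480}) = 0.1361
P_2 = 1/(1+e^{1.6320}) = 0.1636
E[score] = 0.1361 + 0.1636 = 0.2997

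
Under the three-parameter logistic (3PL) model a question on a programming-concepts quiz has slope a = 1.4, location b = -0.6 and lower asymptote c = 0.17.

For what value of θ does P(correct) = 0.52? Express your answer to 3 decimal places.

-0.826

P(θ) = c + (1 − c) · 1 / (1 + exp(−a(θ − b)))
Remove guessing floor: (0.52 − 0.17)/(1 − 0.17) = 0.4217
logit = ln(0.4217/0.5783) = -0.3159
θ = b + logit/(a) = -0.6 + (-0.3159)/1.4000 = -0.8256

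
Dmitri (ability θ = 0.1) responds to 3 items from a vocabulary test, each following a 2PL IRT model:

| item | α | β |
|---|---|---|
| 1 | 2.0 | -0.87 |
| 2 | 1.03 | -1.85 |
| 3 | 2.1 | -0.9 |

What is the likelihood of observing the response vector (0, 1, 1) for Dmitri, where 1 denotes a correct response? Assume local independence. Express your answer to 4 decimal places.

P(θ) = 1 / (1 + exp(−α(θ − β)))
P_1 = 1/(1+e^{-1.9400}) = 0.8744
P_2 = 1/(1+e^{-2.0085}) = 0.8817
P_3 = 1/(1+e^{-2.1000}) = 0.8909
L = (1−P_1) × P_2 × P_3 = 0.1256 × 0.8817 × 0.8909 = 0.09870

0.0987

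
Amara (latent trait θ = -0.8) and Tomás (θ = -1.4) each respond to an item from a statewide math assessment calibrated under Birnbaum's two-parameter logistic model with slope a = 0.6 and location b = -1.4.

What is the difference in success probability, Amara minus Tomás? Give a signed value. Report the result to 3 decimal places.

P(θ) = 1 / (1 + exp(−a(θ − b)))
P(Amara) = 0.5890  [exponent 0.3600]
P(Tomás) = 0.5000  [exponent 0.0000]
Difference = 0.5890 − 0.5000 = 0.0890

0.089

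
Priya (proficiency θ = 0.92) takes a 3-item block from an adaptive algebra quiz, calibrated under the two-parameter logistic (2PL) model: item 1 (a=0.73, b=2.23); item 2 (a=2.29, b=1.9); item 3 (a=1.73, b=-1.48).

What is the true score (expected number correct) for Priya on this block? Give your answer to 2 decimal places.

P(θ) = 1 / (1 + exp(−a(θ − b)))
P_1 = 1/(1+e^{0.9563}) = 0.2776
P_2 = 1/(1+e^{2.2442}) = 0.0959
P_3 = 1/(1+e^{-4.1520}) = 0.9845
E[score] = 0.2776 + 0.0959 + 0.9845 = 1.3580

1.36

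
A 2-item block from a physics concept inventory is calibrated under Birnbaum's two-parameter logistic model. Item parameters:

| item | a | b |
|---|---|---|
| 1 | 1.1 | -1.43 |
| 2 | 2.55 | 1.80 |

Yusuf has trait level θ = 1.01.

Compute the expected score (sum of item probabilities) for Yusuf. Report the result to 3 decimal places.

1.054

P(θ) = 1 / (1 + exp(−a(θ − b)))
P_1 = 1/(1+e^{-2.6840}) = 0.9361
P_2 = 1/(1+e^{2.0145}) = 0.1177
E[score] = 0.9361 + 0.1177 = 1.0538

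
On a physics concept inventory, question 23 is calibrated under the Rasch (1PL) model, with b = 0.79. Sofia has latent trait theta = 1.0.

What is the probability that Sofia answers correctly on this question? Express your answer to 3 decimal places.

0.552

P(theta) = 1 / (1 + exp(−(theta − b)))
Exponent: (1.0 − 0.79) = 0.2100
1/(1 + e^{-0.2100}) = 0.5523
P = 0.5523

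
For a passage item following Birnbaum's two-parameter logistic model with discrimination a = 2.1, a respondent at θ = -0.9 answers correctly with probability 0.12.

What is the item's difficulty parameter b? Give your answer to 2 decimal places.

0.05

P(θ) = 1 / (1 + exp(−a(θ − b)))
logit(0.12) = ln(0.12/0.88) = -1.9924
b = θ − logit/(a) = -0.9 − (-1.9924)/2.1000 = 0.0488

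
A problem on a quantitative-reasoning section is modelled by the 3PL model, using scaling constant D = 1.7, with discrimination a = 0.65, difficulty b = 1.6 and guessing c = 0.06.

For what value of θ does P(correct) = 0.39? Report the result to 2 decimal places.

1.04

P(θ) = c + (1 − c) · 1 / (1 + exp(−D·a(θ − b)))
Remove guessing floor: (0.39 − 0.06)/(1 − 0.06) = 0.3511
logit = ln(0.3511/0.6489) = -0.6144
θ = b + logit/(1.7·a) = 1.6 + (-0.6144)/1.1050 = 1.0440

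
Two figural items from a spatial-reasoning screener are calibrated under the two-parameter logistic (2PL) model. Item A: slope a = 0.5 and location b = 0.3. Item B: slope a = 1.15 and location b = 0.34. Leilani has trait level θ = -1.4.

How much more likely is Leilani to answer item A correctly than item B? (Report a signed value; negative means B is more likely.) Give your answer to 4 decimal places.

0.1803

P(θ) = 1 / (1 + exp(−a(θ − b)))
P_A = 0.2994
P_B = 0.1191
P_A − P_B = 0.1803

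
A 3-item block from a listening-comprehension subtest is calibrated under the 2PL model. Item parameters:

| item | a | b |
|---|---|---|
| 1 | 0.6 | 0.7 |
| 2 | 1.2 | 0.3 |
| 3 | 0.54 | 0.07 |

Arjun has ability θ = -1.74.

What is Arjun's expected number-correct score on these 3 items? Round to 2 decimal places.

0.54

P(θ) = 1 / (1 + exp(−a(θ − b)))
P_1 = 1/(1+e^{1.4640}) = 0.1879
P_2 = 1/(1+e^{2.4480}) = 0.0796
P_3 = 1/(1+e^{0.9774}) = 0.2734
E[score] = 0.1879 + 0.0796 + 0.2734 = 0.5408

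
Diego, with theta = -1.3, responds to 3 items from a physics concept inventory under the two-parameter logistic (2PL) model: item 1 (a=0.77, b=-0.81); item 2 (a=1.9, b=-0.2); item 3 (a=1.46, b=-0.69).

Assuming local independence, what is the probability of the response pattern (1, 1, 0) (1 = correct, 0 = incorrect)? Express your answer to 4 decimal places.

P(theta) = 1 / (1 + exp(−a(theta − b)))
P_1 = 1/(1+e^{0.3773}) = 0.4068
P_2 = 1/(1+e^{2.0900}) = 0.1101
P_3 = 1/(1+e^{0.8906}) = 0.2910
L = P_1 × P_2 × (1−P_3) = 0.4068 × 0.1101 × 0.7090 = 0.03175

0.0317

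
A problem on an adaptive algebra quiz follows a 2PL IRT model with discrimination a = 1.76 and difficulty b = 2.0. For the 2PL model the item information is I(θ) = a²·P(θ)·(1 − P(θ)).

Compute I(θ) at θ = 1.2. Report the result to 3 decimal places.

P = 1/(1+e^{1.4080}) = 0.1965
P(1−P) = 0.1965 × 0.8035 = 0.1579
I = a² × P(1−P) = 1.76² × 0.1579 = 0.48917

0.489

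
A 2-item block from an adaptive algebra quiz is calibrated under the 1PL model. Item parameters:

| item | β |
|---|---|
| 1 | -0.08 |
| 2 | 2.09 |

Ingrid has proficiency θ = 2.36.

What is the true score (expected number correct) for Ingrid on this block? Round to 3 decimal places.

P(θ) = 1 / (1 + exp(−(θ − β)))
P_1 = 1/(1+e^{-2.4400}) = 0.9198
P_2 = 1/(1+e^{-0.2700}) = 0.5671
E[score] = 0.9198 + 0.5671 = 1.4869

1.487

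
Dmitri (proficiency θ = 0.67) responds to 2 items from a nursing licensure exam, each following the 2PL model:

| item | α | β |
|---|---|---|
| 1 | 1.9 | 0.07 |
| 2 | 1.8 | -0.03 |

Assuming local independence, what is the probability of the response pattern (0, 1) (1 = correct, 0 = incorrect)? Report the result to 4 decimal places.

P(θ) = 1 / (1 + exp(−α(θ − β)))
P_1 = 1/(1+e^{-1.1400}) = 0.7577
P_2 = 1/(1+e^{-1.2600}) = 0.7790
L = (1−P_1) × P_2 = 0.2423 × 0.7790 = 0.18877

0.1888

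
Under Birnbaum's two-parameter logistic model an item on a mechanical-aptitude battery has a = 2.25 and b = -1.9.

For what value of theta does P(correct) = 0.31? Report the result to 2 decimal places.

-2.26

P(theta) = 1 / (1 + exp(−a(theta − b)))
logit = ln(0.3100/0.6900) = -0.8001
theta = b + logit/(a) = -1.9 + (-0.8001)/2.2500 = -2.2556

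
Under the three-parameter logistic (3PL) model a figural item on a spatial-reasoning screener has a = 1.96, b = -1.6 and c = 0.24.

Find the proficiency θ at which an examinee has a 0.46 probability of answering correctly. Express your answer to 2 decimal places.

P(θ) = c + (1 − c) · 1 / (1 + exp(−a(θ − b)))
Remove guessing floor: (0.46 − 0.24)/(1 − 0.24) = 0.2895
logit = ln(0.2895/0.7105) = -0.8979
θ = b + logit/(a) = -1.6 + (-0.8979)/1.9600 = -2.0581

-2.06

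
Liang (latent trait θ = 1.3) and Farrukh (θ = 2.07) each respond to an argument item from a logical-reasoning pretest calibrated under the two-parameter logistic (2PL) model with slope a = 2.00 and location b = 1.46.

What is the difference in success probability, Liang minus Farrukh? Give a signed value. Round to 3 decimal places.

P(θ) = 1 / (1 + exp(−a(θ − b)))
P(Liang) = 0.4207  [exponent -0.3200]
P(Farrukh) = 0.7721  [exponent 1.2200]
Difference = 0.4207 − 0.7721 = -0.3514

-0.351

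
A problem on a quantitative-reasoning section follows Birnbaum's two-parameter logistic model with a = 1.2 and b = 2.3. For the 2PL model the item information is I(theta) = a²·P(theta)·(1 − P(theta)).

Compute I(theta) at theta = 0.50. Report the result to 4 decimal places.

P = 1/(1+e^{2.1600}) = 0.1034
P(1−P) = 0.1034 × 0.8966 = 0.0927
I = a² × P(1−P) = 1.2² × 0.0927 = 0.13350

0.1335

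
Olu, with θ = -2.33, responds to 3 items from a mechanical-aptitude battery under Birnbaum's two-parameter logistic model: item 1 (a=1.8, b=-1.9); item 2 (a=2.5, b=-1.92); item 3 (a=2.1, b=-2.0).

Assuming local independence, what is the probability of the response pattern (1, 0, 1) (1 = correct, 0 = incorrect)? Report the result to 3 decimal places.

0.077

P(θ) = 1 / (1 + exp(−a(θ − b)))
P_1 = 1/(1+e^{0.7740}) = 0.3156
P_2 = 1/(1+e^{1.0250}) = 0.2641
P_3 = 1/(1+e^{0.6930}) = 0.3334
L = P_1 × (1−P_2) × P_3 = 0.3156 × 0.7359 × 0.3334 = 0.07743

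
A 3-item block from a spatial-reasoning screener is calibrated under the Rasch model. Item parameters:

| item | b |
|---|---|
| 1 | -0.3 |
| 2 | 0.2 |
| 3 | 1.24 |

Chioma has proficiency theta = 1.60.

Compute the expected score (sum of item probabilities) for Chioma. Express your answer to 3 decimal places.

P(theta) = 1 / (1 + exp(−(theta − b)))
P_1 = 1/(1+e^{-1.9000}) = 0.8699
P_2 = 1/(1+e^{-1.4000}) = 0.8022
P_3 = 1/(1+e^{-0.3600}) = 0.5890
E[score] = 0.8699 + 0.8022 + 0.5890 = 2.2611

2.261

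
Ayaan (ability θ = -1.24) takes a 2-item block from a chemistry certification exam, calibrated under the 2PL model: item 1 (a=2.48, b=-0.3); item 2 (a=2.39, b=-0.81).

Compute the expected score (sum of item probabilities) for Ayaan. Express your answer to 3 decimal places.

0.352

P(θ) = 1 / (1 + exp(−a(θ − b)))
P_1 = 1/(1+e^{2.3312}) = 0.0886
P_2 = 1/(1+e^{1.0277}) = 0.2635
E[score] = 0.0886 + 0.2635 = 0.3521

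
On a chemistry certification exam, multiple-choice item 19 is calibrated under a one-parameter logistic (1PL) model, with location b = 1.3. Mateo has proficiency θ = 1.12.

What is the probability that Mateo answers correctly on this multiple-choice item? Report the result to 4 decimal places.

P(θ) = 1 / (1 + exp(−(θ − b)))
Exponent: (1.12 − 1.3) = -0.1800
1/(1 + e^{0.1800}) = 0.4551
P = 0.4551

0.4551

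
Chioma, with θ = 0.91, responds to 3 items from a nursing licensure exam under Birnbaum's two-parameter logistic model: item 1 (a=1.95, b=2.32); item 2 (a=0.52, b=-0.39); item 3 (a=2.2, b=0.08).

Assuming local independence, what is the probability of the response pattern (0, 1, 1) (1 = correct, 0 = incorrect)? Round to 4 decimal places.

P(θ) = 1 / (1 + exp(−a(θ − b)))
P_1 = 1/(1+e^{2.7495}) = 0.0601
P_2 = 1/(1+e^{-0.6760}) = 0.6628
P_3 = 1/(1+e^{-1.8260}) = 0.8613
L = (1−P_1) × P_2 × P_3 = 0.9399 × 0.6628 × 0.8613 = 0.53658

0.5366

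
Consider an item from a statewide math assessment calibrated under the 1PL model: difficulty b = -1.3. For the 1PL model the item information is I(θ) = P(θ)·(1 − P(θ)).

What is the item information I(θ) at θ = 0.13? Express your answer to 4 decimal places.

0.1558

P = 1/(1+e^{-1.4300}) = 0.8069
P(1−P) = 0.8069 × 0.1931 = 0.1558
I = P(1−P) = 0.15581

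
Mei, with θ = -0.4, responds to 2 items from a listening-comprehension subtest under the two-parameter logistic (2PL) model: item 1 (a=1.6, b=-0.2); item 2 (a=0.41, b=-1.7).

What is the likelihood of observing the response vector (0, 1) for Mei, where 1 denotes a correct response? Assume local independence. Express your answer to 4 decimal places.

P(θ) = 1 / (1 + exp(−a(θ − b)))
P_1 = 1/(1+e^{0.3200}) = 0.4207
P_2 = 1/(1+e^{-0.5330}) = 0.6302
L = (1−P_1) × P_2 = 0.5793 × 0.6302 = 0.36508

0.3651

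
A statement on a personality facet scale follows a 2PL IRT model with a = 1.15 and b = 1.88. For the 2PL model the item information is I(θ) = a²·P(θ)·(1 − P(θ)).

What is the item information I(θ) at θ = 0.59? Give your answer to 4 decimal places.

P = 1/(1+e^{1.4835}) = 0.1849
P(1−P) = 0.1849 × 0.8151 = 0.1507
I = a² × P(1−P) = 1.15² × 0.1507 = 0.19932

0.1993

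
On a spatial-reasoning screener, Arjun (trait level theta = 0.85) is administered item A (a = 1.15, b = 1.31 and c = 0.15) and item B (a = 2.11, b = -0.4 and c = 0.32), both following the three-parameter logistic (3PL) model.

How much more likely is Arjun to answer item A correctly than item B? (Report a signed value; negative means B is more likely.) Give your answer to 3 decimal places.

-0.489

P(theta) = c + (1 − c) · 1 / (1 + exp(−a(theta − b)))
P_A = 0.4651
P_B = 0.9546
P_A − P_B = -0.4895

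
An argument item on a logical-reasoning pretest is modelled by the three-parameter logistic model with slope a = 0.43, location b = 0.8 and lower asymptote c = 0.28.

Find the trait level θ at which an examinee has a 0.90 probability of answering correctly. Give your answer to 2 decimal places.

5.04

P(θ) = c + (1 − c) · 1 / (1 + exp(−a(θ − b)))
Remove guessing floor: (0.90 − 0.28)/(1 − 0.28) = 0.8611
logit = ln(0.8611/0.1389) = 1.8245
θ = b + logit/(a) = 0.8 + 1.8245/0.4300 = 5.0431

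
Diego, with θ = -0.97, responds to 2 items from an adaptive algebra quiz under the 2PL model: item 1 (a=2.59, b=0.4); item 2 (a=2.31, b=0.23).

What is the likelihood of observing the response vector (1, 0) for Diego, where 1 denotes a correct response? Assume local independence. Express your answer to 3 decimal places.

P(θ) = 1 / (1 + exp(−a(θ − b)))
P_1 = 1/(1+e^{3.5483}) = 0.0280
P_2 = 1/(1+e^{2.7720}) = 0.0589
L = P_1 × (1−P_2) = 0.0280 × 0.9411 = 0.02632

0.026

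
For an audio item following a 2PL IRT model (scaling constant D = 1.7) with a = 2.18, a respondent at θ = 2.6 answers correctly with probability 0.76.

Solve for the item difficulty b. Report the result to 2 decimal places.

P(θ) = 1 / (1 + exp(−D·a(θ − b)))
logit(0.76) = ln(0.76/0.24) = 1.1527
b = θ − logit/(1.7·a) = 2.6 − 1.1527/3.7060 = 2.2890

2.29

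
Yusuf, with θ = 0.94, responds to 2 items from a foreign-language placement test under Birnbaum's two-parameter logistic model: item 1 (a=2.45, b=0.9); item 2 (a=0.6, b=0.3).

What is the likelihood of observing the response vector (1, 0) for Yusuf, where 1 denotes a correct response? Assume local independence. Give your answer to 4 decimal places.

P(θ) = 1 / (1 + exp(−a(θ − b)))
P_1 = 1/(1+e^{-0.0980}) = 0.5245
P_2 = 1/(1+e^{-0.3840}) = 0.5948
L = P_1 × (1−P_2) = 0.5245 × 0.4052 = 0.21250

0.2125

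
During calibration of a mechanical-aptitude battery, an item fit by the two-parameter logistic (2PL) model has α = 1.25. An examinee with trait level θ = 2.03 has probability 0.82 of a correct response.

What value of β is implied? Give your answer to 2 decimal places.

0.82

P(θ) = 1 / (1 + exp(−α(θ − β)))
logit(0.82) = ln(0.82/0.18) = 1.5163
β = θ − logit/(α) = 2.03 − 1.5163/1.2500 = 0.8169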